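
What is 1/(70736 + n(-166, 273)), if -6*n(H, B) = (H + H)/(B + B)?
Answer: 819/57932867 ≈ 1.4137e-5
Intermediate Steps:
n(H, B) = -H/(6*B) (n(H, B) = -(H + H)/(6*(B + B)) = -2*H/(6*(2*B)) = -2*H*1/(2*B)/6 = -H/(6*B))
1/(70736 + n(-166, 273)) = 1/(70736 - 1/6*(-166)/273) = 1/(70736 - 1/6*(-166)*1/273) = 1/(70736 + 83/819) = 1/(57932867/819) = 819/57932867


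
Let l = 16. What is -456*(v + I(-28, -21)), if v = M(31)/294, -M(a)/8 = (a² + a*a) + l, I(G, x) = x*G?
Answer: -11959968/49 ≈ -2.4408e+5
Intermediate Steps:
I(G, x) = G*x
M(a) = -128 - 16*a² (M(a) = -8*((a² + a*a) + 16) = -8*((a² + a²) + 16) = -8*(2*a² + 16) = -8*(16 + 2*a²) = -128 - 16*a²)
v = -2584/49 (v = (-128 - 16*31²)/294 = (-128 - 16*961)*(1/294) = (-128 - 15376)*(1/294) = -15504*1/294 = -2584/49 ≈ -52.735)
-456*(v + I(-28, -21)) = -456*(-2584/49 - 28*(-21)) = -456*(-2584/49 + 588) = -456*26228/49 = -11959968/49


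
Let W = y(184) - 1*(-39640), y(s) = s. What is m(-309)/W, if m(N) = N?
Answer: -309/39824 ≈ -0.0077591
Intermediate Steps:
W = 39824 (W = 184 - 1*(-39640) = 184 + 39640 = 39824)
m(-309)/W = -309/39824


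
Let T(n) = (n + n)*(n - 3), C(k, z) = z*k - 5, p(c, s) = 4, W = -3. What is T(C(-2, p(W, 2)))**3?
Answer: 71991296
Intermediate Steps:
C(k, z) = -5 + k*z (C(k, z) = k*z - 5 = -5 + k*z)
T(n) = 2*n*(-3 + n) (T(n) = (2*n)*(-3 + n) = 2*n*(-3 + n))
T(C(-2, p(W, 2)))**3 = (2*(-5 - 2*4)*(-3 + (-5 - 2*4)))**3 = (2*(-5 - 8)*(-3 + (-5 - 8)))**3 = (2*(-13)*(-3 - 13))**3 = (2*(-13)*(-16))**3 = 416**3 = 71991296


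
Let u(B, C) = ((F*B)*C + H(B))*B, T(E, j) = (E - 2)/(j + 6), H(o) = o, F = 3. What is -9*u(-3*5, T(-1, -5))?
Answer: 16200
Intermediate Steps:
T(E, j) = (-2 + E)/(6 + j)
u(B, C) = B*(B + 3*B*C) (u(B, C) = ((3*B)*C + B)*B = (3*B*C + B)*B = (B + 3*B*C)*B = B*(B + 3*B*C))
-9*u(-3*5, T(-1, -5)) = -9*(-3*5)²*(1 + 3*((-2 - 1)/(6 - 5))) = -9*(-15)²*(1 + 3*(-3/1)) = -2025*(1 + 3*(1*(-3))) = -2025*(1 + 3*(-3)) = -2025*(1 - 9) = -2025*(-8) = -9*(-1800) = 16200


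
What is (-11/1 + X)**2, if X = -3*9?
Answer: 1444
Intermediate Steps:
X = -27
(-11/1 + X)**2 = (-11/1 - 27)**2 = (-11*1 - 27)**2 = (-11 - 27)**2 = (-38)**2 = 1444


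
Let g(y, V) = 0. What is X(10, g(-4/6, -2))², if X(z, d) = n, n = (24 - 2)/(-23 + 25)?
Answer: 121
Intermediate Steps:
n = 11 (n = 22/2 = 22*(½) = 11)
X(z, d) = 11
X(10, g(-4/6, -2))² = 11² = 121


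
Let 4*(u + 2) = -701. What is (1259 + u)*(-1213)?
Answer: -5248651/4 ≈ -1.3122e+6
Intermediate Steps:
u = -709/4 (u = -2 + (1/4)*(-701) = -2 - 701/4 = -709/4 ≈ -177.25)
(1259 + u)*(-1213) = (1259 - 709/4)*(-1213) = (4327/4)*(-1213) = -5248651/4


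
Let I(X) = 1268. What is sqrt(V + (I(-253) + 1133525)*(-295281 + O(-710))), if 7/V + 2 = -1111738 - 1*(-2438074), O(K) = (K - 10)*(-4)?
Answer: I*sqrt(583715609461103211606770)/1326334 ≈ 5.7603e+5*I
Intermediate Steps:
O(K) = 40 - 4*K (O(K) = (-10 + K)*(-4) = 40 - 4*K)
V = 7/1326334 (V = 7/(-2 + (-1111738 - 1*(-2438074))) = 7/(-2 + (-1111738 + 2438074)) = 7/(-2 + 1326336) = 7/1326334 ≈ 5.2777e-6)
sqrt(V + (I(-253) + 1133525)*(-295281 + O(-710))) = sqrt(7/1326334 + (1268 + 1133525)*(-295281 + (40 - 4*(-710)))) = sqrt(7/1326334 + 1134793*(-295281 + (40 + 2840))) = sqrt(7/1326334 + 1134793*(-295281 + 2880)) = sqrt(7/1326334 + 1134793*(-292401)) = sqrt(7/1326334 - 331814607993) = sqrt(-440096996277787655/1326334) = I*sqrt(583715609461103211606770)/1326334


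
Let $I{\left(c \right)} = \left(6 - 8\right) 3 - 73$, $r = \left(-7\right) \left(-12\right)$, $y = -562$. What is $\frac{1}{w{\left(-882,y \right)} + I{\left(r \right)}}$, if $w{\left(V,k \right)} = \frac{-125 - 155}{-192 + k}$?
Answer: $- \frac{377}{29643} \approx -0.012718$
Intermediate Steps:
$w{\left(V,k \right)} = - \frac{280}{-192 + k}$
$r = 84$
$I{\left(c \right)} = -79$ ($I{\left(c \right)} = \left(-2\right) 3 - 73 = -6 - 73 = -79$)
$\frac{1}{w{\left(-882,y \right)} + I{\left(r \right)}} = \frac{1}{- \frac{280}{-192 - 562} - 79} = \frac{1}{- \frac{280}{-754} - 79} = \frac{1}{\left(-280\right) \left(- \frac{1}{754}\right) - 79} = \frac{1}{\frac{140}{377} - 79} = \frac{1}{- \frac{29643}{377}} = - \frac{377}{29643}$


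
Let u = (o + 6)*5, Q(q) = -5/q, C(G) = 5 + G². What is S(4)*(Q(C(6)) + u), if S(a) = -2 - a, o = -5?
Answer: -1200/41 ≈ -29.268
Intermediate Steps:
u = 5 (u = (-5 + 6)*5 = 1*5 = 5)
S(4)*(Q(C(6)) + u) = (-2 - 1*4)*(-5/(5 + 6²) + 5) = (-2 - 4)*(-5/(5 + 36) + 5) = -6*(-5/41 + 5) = -6*200/41 = -1200/41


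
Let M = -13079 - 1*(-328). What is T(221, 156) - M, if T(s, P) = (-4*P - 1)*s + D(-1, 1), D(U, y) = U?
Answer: -125375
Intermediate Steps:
M = -12751 (M = -13079 + 328 = -12751)
T(s, P) = -1 + s*(-1 - 4*P) (T(s, P) = (-4*P - 1)*s - 1 = (-1 - 4*P)*s - 1 = s*(-1 - 4*P) - 1 = -1 + s*(-1 - 4*P))
T(221, 156) - M = (-1 - 1*221 - 4*156*221) - 1*(-12751) = (-1 - 221 - 137904) + 12751 = -138126 + 12751 = -125375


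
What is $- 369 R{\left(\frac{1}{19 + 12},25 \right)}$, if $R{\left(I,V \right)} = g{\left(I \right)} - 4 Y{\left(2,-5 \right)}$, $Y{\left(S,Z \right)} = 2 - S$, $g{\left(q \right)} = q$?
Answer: $- \frac{369}{31} \approx -11.903$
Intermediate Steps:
$R{\left(I,V \right)} = I$ ($R{\left(I,V \right)} = I - 4 \left(2 - 2\right) = I - 0 = I + 0 = I$)
$- 369 R{\left(\frac{1}{19 + 12},25 \right)} = - \frac{369}{19 + 12} = - \frac{369}{31}$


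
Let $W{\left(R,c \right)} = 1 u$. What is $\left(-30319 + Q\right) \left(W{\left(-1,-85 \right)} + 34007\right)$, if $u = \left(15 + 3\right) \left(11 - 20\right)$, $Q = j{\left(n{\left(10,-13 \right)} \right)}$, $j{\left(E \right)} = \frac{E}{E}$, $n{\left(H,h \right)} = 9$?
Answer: $-1026112710$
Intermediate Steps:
$j{\left(E \right)} = 1$
$Q = 1$
$u = -162$ ($u = 18 \left(-9\right) = -162$)
$W{\left(R,c \right)} = -162$ ($W{\left(R,c \right)} = 1 \left(-162\right) = -162$)
$\left(-30319 + Q\right) \left(W{\left(-1,-85 \right)} + 34007\right) = \left(-30319 + 1\right) \left(-162 + 34007\right) = \left(-30318\right) 33845 = -1026112710$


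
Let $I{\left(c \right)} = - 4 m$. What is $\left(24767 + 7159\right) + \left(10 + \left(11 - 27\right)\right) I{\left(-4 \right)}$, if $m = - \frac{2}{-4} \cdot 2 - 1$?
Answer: $31926$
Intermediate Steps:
$m = 0$ ($m = \left(-2\right) \left(- \frac{1}{4}\right) 2 - 1 = \frac{1}{2} \cdot 2 - 1 = 1 - 1 = 0$)
$I{\left(c \right)} = 0$ ($I{\left(c \right)} = \left(-4\right) 0 = 0$)
$\left(24767 + 7159\right) + \left(10 + \left(11 - 27\right)\right) I{\left(-4 \right)} = \left(24767 + 7159\right) + \left(10 + \left(11 - 27\right)\right) 0 = 31926 + \left(10 + \left(11 - 27\right)\right) 0 = 31926 + \left(10 - 16\right) 0 = 31926 - 0 = 31926 + 0 = 31926$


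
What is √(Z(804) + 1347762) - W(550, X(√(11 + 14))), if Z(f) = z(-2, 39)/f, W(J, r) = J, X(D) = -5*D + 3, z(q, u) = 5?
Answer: -550 + √217803731253/402 ≈ 610.93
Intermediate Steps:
X(D) = 3 - 5*D
Z(f) = 5/f
√(Z(804) + 1347762) - W(550, X(√(11 + 14))) = √(5/804 + 1347762) - 1*550 = √(5*(1/804) + 1347762) - 550 = √(5/804 + 1347762) - 550 = √(1083600653/804) - 550 = √217803731253/402 - 550 = -550 + √217803731253/402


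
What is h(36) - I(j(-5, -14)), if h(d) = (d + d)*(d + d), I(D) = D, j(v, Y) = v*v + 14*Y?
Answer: 5355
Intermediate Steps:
j(v, Y) = v**2 + 14*Y
h(d) = 4*d**2 (h(d) = (2*d)*(2*d) = 4*d**2)
h(36) - I(j(-5, -14)) = 4*36**2 - ((-5)**2 + 14*(-14)) = 4*1296 - (25 - 196) = 5184 - 1*(-171) = 5184 + 171 = 5355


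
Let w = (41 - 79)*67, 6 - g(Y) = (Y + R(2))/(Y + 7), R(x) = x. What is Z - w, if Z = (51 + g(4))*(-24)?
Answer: 13102/11 ≈ 1191.1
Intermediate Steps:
g(Y) = 6 - (2 + Y)/(7 + Y) (g(Y) = 6 - (Y + 2)/(Y + 7) = 6 - (2 + Y)/(7 + Y))
w = -2546 (w = -38*67 = -2546)
Z = -14904/11 (Z = (51 + 5*(8 + 4)/(7 + 4))*(-24) = (51 + 5*12/11)*(-24) = (51 + 5*(1/11)*12)*(-24) = (51 + 60/11)*(-24) = (621/11)*(-24) = -14904/11 ≈ -1354.9)
Z - w = -14904/11 - 1*(-2546) = -14904/11 + 2546 = 13102/11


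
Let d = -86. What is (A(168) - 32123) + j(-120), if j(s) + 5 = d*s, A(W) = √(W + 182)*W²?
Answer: -21808 + 141120*√14 ≈ 5.0621e+5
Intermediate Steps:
A(W) = W²*√(182 + W) (A(W) = √(182 + W)*W² = W²*√(182 + W))
j(s) = -5 - 86*s
(A(168) - 32123) + j(-120) = (168²*√(182 + 168) - 32123) + (-5 - 86*(-120)) = (28224*√350 - 32123) + (-5 + 10320) = (28224*(5*√14) - 32123) + 10315 = (141120*√14 - 32123) + 10315 = (-32123 + 141120*√14) + 10315 = -21808 + 141120*√14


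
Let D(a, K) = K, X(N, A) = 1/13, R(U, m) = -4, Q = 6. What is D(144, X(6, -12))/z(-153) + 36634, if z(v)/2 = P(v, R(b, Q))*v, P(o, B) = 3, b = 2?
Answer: 437190155/11934 ≈ 36634.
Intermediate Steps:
X(N, A) = 1/13
z(v) = 6*v (z(v) = 2*(3*v) = 6*v)
D(144, X(6, -12))/z(-153) + 36634 = 1/(13*((6*(-153)))) + 36634 = (1/13)/(-918) + 36634 = (1/13)*(-1/918) + 36634 = -1/11934 + 36634 = 437190155/11934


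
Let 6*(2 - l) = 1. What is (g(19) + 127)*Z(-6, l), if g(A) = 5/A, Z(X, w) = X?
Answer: -14508/19 ≈ -763.58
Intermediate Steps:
l = 11/6 (l = 2 - ⅙*1 = 2 - ⅙ = 11/6 ≈ 1.8333)
(g(19) + 127)*Z(-6, l) = (5/19 + 127)*(-6) = (2418/19)*(-6) = -14508/19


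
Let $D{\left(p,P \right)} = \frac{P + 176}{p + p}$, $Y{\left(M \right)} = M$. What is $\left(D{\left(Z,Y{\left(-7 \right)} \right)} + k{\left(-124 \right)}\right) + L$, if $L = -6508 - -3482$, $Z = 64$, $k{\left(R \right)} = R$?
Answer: $- \frac{403031}{128} \approx -3148.7$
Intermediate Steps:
$L = -3026$ ($L = -6508 + 3482 = -3026$)
$D{\left(p,P \right)} = \frac{176 + P}{2 p}$
$\left(D{\left(Z,Y{\left(-7 \right)} \right)} + k{\left(-124 \right)}\right) + L = \left(\frac{176 - 7}{2 \cdot 64} - 124\right) - 3026 = \left(\frac{1}{2} \cdot \frac{1}{64} \cdot 169 - 124\right) - 3026 = \left(\frac{169}{128} - 124\right) - 3026 = - \frac{15703}{128} - 3026 = - \frac{403031}{128}$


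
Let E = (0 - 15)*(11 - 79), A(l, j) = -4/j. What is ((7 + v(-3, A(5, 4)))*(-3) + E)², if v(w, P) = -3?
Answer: 1016064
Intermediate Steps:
E = 1020 (E = -15*(-68) = 1020)
((7 + v(-3, A(5, 4)))*(-3) + E)² = ((7 - 3)*(-3) + 1020)² = (4*(-3) + 1020)² = (-12 + 1020)² = 1008² = 1016064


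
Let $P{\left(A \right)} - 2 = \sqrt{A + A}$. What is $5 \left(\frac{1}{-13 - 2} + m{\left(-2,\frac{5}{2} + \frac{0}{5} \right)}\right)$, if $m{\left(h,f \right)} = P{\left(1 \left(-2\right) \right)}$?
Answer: $\frac{29}{3} + 10 i \approx 9.6667 + 10.0 i$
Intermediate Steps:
$P{\left(A \right)} = 2 + \sqrt{2} \sqrt{A}$ ($P{\left(A \right)} = 2 + \sqrt{A + A} = 2 + \sqrt{2 A} = 2 + \sqrt{2} \sqrt{A}$)
$m{\left(h,f \right)} = 2 + 2 i$ ($m{\left(h,f \right)} = 2 + \sqrt{2} \sqrt{1 \left(-2\right)} = 2 + \sqrt{2} \sqrt{-2} = 2 + \sqrt{2} i \sqrt{2} = 2 + 2 i$)
$5 \left(\frac{1}{-13 - 2} + m{\left(-2,\frac{5}{2} + \frac{0}{5} \right)}\right) = 5 \left(\frac{1}{-13 - 2} + \left(2 + 2 i\right)\right) = 5 \left(\frac{1}{-15} + \left(2 + 2 i\right)\right) = 5 \left(- \frac{1}{15} + \left(2 + 2 i\right)\right) = 5 \left(\frac{29}{15} + 2 i\right) = \frac{29}{3} + 10 i$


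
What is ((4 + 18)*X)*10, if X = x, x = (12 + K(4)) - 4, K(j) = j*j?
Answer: 5280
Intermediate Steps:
K(j) = j²
x = 24 (x = (12 + 4²) - 4 = (12 + 16) - 4 = 28 - 4 = 24)
X = 24
((4 + 18)*X)*10 = ((4 + 18)*24)*10 = (22*24)*10 = 528*10 = 5280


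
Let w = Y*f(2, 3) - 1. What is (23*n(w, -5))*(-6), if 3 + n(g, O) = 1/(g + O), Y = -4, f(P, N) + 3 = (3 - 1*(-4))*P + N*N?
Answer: 17871/43 ≈ 415.60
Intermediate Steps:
f(P, N) = -3 + N**2 + 7*P (f(P, N) = -3 + ((3 - 1*(-4))*P + N*N) = -3 + ((3 + 4)*P + N**2) = -3 + (7*P + N**2) = -3 + (N**2 + 7*P) = -3 + N**2 + 7*P)
w = -81 (w = -4*(-3 + 3**2 + 7*2) - 1 = -4*(-3 + 9 + 14) - 1 = -4*20 - 1 = -80 - 1 = -81)
n(g, O) = -3 + 1/(O + g) (n(g, O) = -3 + 1/(g + O) = -3 + 1/(O + g))
(23*n(w, -5))*(-6) = (23*((1 - 3*(-5) - 3*(-81))/(-5 - 81)))*(-6) = (23*((1 + 15 + 243)/(-86)))*(-6) = (23*(-1/86*259))*(-6) = (23*(-259/86))*(-6) = -5957/86*(-6) = 17871/43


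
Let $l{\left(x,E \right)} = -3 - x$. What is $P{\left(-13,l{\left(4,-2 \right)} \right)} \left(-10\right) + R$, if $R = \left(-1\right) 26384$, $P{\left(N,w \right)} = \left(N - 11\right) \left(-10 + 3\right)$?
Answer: $-28064$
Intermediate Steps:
$P{\left(N,w \right)} = 77 - 7 N$ ($P{\left(N,w \right)} = \left(-11 + N\right) \left(-7\right) = 77 - 7 N$)
$R = -26384$
$P{\left(-13,l{\left(4,-2 \right)} \right)} \left(-10\right) + R = \left(77 - -91\right) \left(-10\right) - 26384 = \left(77 + 91\right) \left(-10\right) - 26384 = 168 \left(-10\right) - 26384 = -1680 - 26384 = -28064$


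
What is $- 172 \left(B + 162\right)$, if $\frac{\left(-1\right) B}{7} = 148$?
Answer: $150328$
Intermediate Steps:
$B = -1036$ ($B = \left(-7\right) 148 = -1036$)
$- 172 \left(B + 162\right) = - 172 \left(-1036 + 162\right) = \left(-172\right) \left(-874\right) = 150328$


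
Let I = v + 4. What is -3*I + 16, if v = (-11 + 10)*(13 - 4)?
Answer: 31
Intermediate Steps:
v = -9 (v = -1*9 = -9)
I = -5 (I = -9 + 4 = -5)
-3*I + 16 = -3*(-5) + 16 = 15 + 16 = 31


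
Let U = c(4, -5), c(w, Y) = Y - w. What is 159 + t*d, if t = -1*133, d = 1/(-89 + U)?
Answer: 2245/14 ≈ 160.36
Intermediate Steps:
U = -9 (U = -5 - 1*4 = -5 - 4 = -9)
d = -1/98 (d = 1/(-89 - 9) = 1/(-98) = -1/98 ≈ -0.010204)
t = -133
159 + t*d = 159 - 133*(-1/98) = 159 + 19/14 = 2245/14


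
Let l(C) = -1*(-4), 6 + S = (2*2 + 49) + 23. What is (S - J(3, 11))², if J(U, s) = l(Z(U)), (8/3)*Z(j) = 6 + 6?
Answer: 4356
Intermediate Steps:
Z(j) = 9/2 (Z(j) = 3*(6 + 6)/8 = (3/8)*12 = 9/2)
S = 70 (S = -6 + ((2*2 + 49) + 23) = -6 + ((4 + 49) + 23) = -6 + (53 + 23) = -6 + 76 = 70)
l(C) = 4
J(U, s) = 4
(S - J(3, 11))² = (70 - 1*4)² = (70 - 4)² = 66² = 4356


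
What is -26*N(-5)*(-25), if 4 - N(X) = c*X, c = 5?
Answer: 18850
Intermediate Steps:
N(X) = 4 - 5*X
-26*N(-5)*(-25) = -26*(4 - 5*(-5))*(-25) = -26*(4 + 25)*(-25) = -26*29*(-25) = -754*(-25) = 18850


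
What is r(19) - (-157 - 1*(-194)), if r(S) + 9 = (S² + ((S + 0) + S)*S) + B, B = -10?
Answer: 1027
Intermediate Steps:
r(S) = -19 + 3*S² (r(S) = -9 + ((S² + ((S + 0) + S)*S) - 10) = -9 + ((S² + (S + S)*S) - 10) = -9 + ((S² + (2*S)*S) - 10) = -9 + ((S² + 2*S²) - 10) = -9 + (3*S² - 10) = -9 + (-10 + 3*S²) = -19 + 3*S²)
r(19) - (-157 - 1*(-194)) = (-19 + 3*19²) - (-157 - 1*(-194)) = (-19 + 3*361) - (-157 + 194) = (-19 + 1083) - 1*37 = 1064 - 37 = 1027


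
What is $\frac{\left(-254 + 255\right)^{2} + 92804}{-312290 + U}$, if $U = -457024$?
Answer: $- \frac{30935}{256438} \approx -0.12063$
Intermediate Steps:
$\frac{\left(-254 + 255\right)^{2} + 92804}{-312290 + U} = \frac{\left(-254 + 255\right)^{2} + 92804}{-312290 - 457024} = \frac{1^{2} + 92804}{-769314} = \left(1 + 92804\right) \left(- \frac{1}{769314}\right) = 92805 \left(- \frac{1}{769314}\right) = - \frac{30935}{256438}$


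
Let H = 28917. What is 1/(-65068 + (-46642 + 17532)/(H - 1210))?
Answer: -27707/1802868186 ≈ -1.5368e-5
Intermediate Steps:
1/(-65068 + (-46642 + 17532)/(H - 1210)) = 1/(-65068 + (-46642 + 17532)/(28917 - 1210)) = 1/(-65068 - 29110/27707) = 1/(-1802868186/27707) = -27707/1802868186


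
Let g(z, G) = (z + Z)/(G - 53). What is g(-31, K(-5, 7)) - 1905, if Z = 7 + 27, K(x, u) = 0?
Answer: -100968/53 ≈ -1905.1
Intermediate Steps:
Z = 34
g(z, G) = (34 + z)/(-53 + G) (g(z, G) = (z + 34)/(G - 53) = (34 + z)/(-53 + G))
g(-31, K(-5, 7)) - 1905 = (34 - 31)/(-53 + 0) - 1905 = 3/(-53) - 1905 = -1/53*3 - 1905 = -3/53 - 1905 = -100968/53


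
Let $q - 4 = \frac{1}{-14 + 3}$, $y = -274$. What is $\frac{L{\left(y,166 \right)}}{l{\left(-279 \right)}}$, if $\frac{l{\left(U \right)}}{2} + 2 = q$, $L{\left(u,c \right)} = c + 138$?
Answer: $\frac{1672}{21} \approx 79.619$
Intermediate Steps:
$L{\left(u,c \right)} = 138 + c$
$q = \frac{43}{11}$ ($q = 4 + \frac{1}{-14 + 3} = 4 + \frac{1}{-11} = 4 - \frac{1}{11} = \frac{43}{11} \approx 3.9091$)
$l{\left(U \right)} = \frac{42}{11}$ ($l{\left(U \right)} = -4 + 2 \cdot \frac{43}{11} = -4 + \frac{86}{11} = \frac{42}{11}$)
$\frac{L{\left(y,166 \right)}}{l{\left(-279 \right)}} = \frac{138 + 166}{\frac{42}{11}} = 304 \cdot \frac{11}{42} = \frac{1672}{21}$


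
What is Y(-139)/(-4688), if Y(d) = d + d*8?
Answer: 1251/4688 ≈ 0.26685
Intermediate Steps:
Y(d) = 9*d (Y(d) = d + 8*d = 9*d)
Y(-139)/(-4688) = (9*(-139))/(-4688) = -1251*(-1/4688) = 1251/4688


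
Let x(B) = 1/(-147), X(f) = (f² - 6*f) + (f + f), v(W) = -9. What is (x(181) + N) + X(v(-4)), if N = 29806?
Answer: 4398680/147 ≈ 29923.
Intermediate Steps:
X(f) = f² - 4*f (X(f) = (f² - 6*f) + 2*f = f² - 4*f)
x(B) = -1/147
(x(181) + N) + X(v(-4)) = (-1/147 + 29806) - 9*(-4 - 9) = 4381481/147 - 9*(-13) = 4381481/147 + 117 = 4398680/147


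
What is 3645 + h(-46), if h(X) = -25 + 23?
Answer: 3643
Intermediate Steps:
h(X) = -2
3645 + h(-46) = 3645 - 2 = 3643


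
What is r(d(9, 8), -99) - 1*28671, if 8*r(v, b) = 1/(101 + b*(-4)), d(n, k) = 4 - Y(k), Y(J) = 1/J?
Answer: -113995895/3976 ≈ -28671.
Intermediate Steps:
Y(J) = 1/J
d(n, k) = 4 - 1/k
r(v, b) = 1/(8*(101 - 4*b)) (r(v, b) = 1/(8*(101 + b*(-4))) = 1/(8*(101 - 4*b)))
r(d(9, 8), -99) - 1*28671 = -1/(-808 + 32*(-99)) - 1*28671 = -1/(-808 - 3168) - 28671 = -1/(-3976) - 28671 = -1*(-1/3976) - 28671 = 1/3976 - 28671 = -113995895/3976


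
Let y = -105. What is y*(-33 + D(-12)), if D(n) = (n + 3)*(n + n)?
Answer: -19215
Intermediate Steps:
D(n) = 2*n*(3 + n) (D(n) = (3 + n)*(2*n) = 2*n*(3 + n))
y*(-33 + D(-12)) = -105*(-33 + 2*(-12)*(3 - 12)) = -105*(-33 + 2*(-12)*(-9)) = -105*(-33 + 216) = -105*183 = -19215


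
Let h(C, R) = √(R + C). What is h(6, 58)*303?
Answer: 2424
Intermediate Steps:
h(C, R) = √(C + R)
h(6, 58)*303 = √(6 + 58)*303 = √64*303 = 8*303 = 2424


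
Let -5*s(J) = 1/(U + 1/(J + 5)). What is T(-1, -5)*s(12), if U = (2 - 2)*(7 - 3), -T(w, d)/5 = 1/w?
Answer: -17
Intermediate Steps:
T(w, d) = -5/w
U = 0 (U = 0*4 = 0)
s(J) = -1 - J/5 (s(J) = -1/(5*(0 + 1/(J + 5))) = -1/(5*(0 + 1/(5 + J))) = -(1 + J/5) = -(5 + J)/5 = -1 - J/5)
T(-1, -5)*s(12) = (-5/(-1))*(-1 - ⅕*12) = (-5*(-1))*(-1 - 12/5) = 5*(-17/5) = -17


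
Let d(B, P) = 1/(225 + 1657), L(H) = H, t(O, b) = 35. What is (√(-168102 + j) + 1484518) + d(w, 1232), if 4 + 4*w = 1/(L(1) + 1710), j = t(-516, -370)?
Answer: 2793862877/1882 + I*√168067 ≈ 1.4845e+6 + 409.96*I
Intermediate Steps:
j = 35
w = -6843/6844 (w = -1 + 1/(4*(1 + 1710)) = -1 + (¼)/1711 = -1 + (¼)*(1/1711) = -1 + 1/6844 = -6843/6844 ≈ -0.99985)
d(B, P) = 1/1882
(√(-168102 + j) + 1484518) + d(w, 1232) = (√(-168102 + 35) + 1484518) + 1/1882 = (√(-168067) + 1484518) + 1/1882 = (I*√168067 + 1484518) + 1/1882 = (1484518 + I*√168067) + 1/1882 = 2793862877/1882 + I*√168067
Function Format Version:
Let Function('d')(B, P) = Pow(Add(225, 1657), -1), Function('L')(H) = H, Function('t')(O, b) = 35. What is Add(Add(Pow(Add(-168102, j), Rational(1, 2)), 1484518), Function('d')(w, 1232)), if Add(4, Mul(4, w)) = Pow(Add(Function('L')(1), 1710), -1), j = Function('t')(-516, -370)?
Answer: Add(Rational(2793862877, 1882), Mul(I, Pow(168067, Rational(1, 2)))) ≈ Add(1.4845e+6, Mul(409.96, I))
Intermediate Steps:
j = 35
w = Rational(-6843, 6844) (w = Add(-1, Mul(Rational(1, 4), Pow(Add(1, 1710), -1))) = Add(-1, Mul(Rational(1, 4), Pow(1711, -1))) = Add(-1, Mul(Rational(1, 4), Rational(1, 1711))) = Add(-1, Rational(1, 6844)) = Rational(-6843, 6844) ≈ -0.99985)
Function('d')(B, P) = Rational(1, 1882) (Function('d')(B, P) = Pow(1882, -1) = Rational(1, 1882))
Add(Add(Pow(Add(-168102, j), Rational(1, 2)), 1484518), Function('d')(w, 1232)) = Add(Add(Pow(Add(-168102, 35), Rational(1, 2)), 1484518), Rational(1, 1882)) = Add(Add(Pow(-168067, Rational(1, 2)), 1484518), Rational(1, 1882)) = Add(Add(Mul(I, Pow(168067, Rational(1, 2))), 1484518), Rational(1, 1882)) = Add(Add(1484518, Mul(I, Pow(168067, Rational(1, 2)))), Rational(1, 1882)) = Add(Rational(2793862877, 1882), Mul(I, Pow(168067, Rational(1, 2))))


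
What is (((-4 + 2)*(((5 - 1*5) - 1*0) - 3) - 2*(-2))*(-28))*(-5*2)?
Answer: 2800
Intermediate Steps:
(((-4 + 2)*(((5 - 1*5) - 1*0) - 3) - 2*(-2))*(-28))*(-5*2) = ((-2*(((5 - 5) + 0) - 3) + 4)*(-28))*(-10) = ((-2*((0 + 0) - 3) + 4)*(-28))*(-10) = ((-2*(0 - 3) + 4)*(-28))*(-10) = ((-2*(-3) + 4)*(-28))*(-10) = ((6 + 4)*(-28))*(-10) = (10*(-28))*(-10) = -280*(-10) = 2800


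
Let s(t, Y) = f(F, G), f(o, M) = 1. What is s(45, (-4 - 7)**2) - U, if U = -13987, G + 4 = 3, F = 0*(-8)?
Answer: 13988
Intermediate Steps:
F = 0
G = -1 (G = -4 + 3 = -1)
s(t, Y) = 1
s(45, (-4 - 7)**2) - U = 1 - 1*(-13987) = 1 + 13987 = 13988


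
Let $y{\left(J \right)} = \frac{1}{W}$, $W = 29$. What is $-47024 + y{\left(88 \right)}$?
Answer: $- \frac{1363695}{29} \approx -47024.0$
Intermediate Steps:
$y{\left(J \right)} = \frac{1}{29}$
$-47024 + y{\left(88 \right)} = -47024 + \frac{1}{29} = - \frac{1363695}{29}$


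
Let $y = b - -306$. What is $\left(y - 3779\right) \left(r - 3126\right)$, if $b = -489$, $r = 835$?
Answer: $9076942$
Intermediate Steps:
$y = -183$ ($y = -489 - -306 = -489 + 306 = -183$)
$\left(y - 3779\right) \left(r - 3126\right) = \left(-183 - 3779\right) \left(835 - 3126\right) = \left(-3962\right) \left(-2291\right) = 9076942$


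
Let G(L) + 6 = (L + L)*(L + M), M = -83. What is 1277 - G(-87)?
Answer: -28297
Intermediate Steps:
G(L) = -6 + 2*L*(-83 + L) (G(L) = -6 + (L + L)*(L - 83) = -6 + (2*L)*(-83 + L) = -6 + 2*L*(-83 + L))
1277 - G(-87) = 1277 - (-6 - 166*(-87) + 2*(-87)²) = 1277 - (-6 + 14442 + 2*7569) = 1277 - (-6 + 14442 + 15138) = 1277 - 1*29574 = 1277 - 29574 = -28297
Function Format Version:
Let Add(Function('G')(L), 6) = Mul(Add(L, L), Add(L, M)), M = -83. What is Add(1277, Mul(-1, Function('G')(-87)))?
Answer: -28297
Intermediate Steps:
Function('G')(L) = Add(-6, Mul(2, L, Add(-83, L))) (Function('G')(L) = Add(-6, Mul(Add(L, L), Add(L, -83))) = Add(-6, Mul(Mul(2, L), Add(-83, L))) = Add(-6, Mul(2, L, Add(-83, L))))
Add(1277, Mul(-1, Function('G')(-87))) = Add(1277, Mul(-1, Add(-6, Mul(-166, -87), Mul(2, Pow(-87, 2))))) = Add(1277, Mul(-1, Add(-6, 14442, Mul(2, 7569)))) = Add(1277, Mul(-1, Add(-6, 14442, 15138))) = Add(1277, Mul(-1, 29574)) = Add(1277, -29574) = -28297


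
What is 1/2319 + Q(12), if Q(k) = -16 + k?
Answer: -9275/2319 ≈ -3.9996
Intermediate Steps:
1/2319 + Q(12) = 1/2319 + (-16 + 12) = 1/2319 - 4 = -9275/2319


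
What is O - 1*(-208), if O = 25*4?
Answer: 308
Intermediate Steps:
O = 100
O - 1*(-208) = 100 - 1*(-208) = 100 + 208 = 308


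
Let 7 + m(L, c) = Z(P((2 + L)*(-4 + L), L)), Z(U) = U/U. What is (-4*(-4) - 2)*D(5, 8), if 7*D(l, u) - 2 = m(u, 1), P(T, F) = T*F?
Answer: -8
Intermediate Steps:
P(T, F) = F*T
Z(U) = 1
m(L, c) = -6 (m(L, c) = -7 + 1 = -6)
D(l, u) = -4/7 (D(l, u) = 2/7 + (⅐)*(-6) = 2/7 - 6/7 = -4/7)
(-4*(-4) - 2)*D(5, 8) = (-4*(-4) - 2)*(-4/7) = (16 - 2)*(-4/7) = 14*(-4/7) = -8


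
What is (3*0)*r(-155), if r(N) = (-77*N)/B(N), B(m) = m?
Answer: 0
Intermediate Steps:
r(N) = -77 (r(N) = (-77*N)/N = -77)
(3*0)*r(-155) = (3*0)*(-77) = 0*(-77) = 0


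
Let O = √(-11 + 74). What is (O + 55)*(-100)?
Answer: -5500 - 300*√7 ≈ -6293.7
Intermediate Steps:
O = 3*√7 (O = √63 = 3*√7 ≈ 7.9373)
(O + 55)*(-100) = (3*√7 + 55)*(-100) = (55 + 3*√7)*(-100) = -5500 - 300*√7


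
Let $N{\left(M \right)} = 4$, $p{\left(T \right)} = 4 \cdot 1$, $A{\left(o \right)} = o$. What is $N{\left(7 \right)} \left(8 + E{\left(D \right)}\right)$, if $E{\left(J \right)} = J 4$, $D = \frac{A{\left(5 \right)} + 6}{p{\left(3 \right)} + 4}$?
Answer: $54$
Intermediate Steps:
$p{\left(T \right)} = 4$
$D = \frac{11}{8}$ ($D = \frac{5 + 6}{4 + 4} = \frac{11}{8} \approx 1.375$)
$E{\left(J \right)} = 4 J$
$N{\left(7 \right)} \left(8 + E{\left(D \right)}\right) = 4 \left(8 + 4 \cdot \frac{11}{8}\right) = 4 \left(8 + \frac{11}{2}\right) = 4 \cdot \frac{27}{2} = 54$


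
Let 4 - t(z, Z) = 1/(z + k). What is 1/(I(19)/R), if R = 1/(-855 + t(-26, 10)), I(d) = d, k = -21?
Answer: -47/759924 ≈ -6.1848e-5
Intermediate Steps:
t(z, Z) = 4 - 1/(-21 + z) (t(z, Z) = 4 - 1/(z - 21) = 4 - 1/(-21 + z))
R = -47/39996 (R = 1/(-855 + (-85 + 4*(-26))/(-21 - 26)) = 1/(-855 + (-85 - 104)/(-47)) = 1/(-855 - 1/47*(-189)) = 1/(-855 + 189/47) = 1/(-39996/47) = -47/39996 ≈ -0.0011751)
1/(I(19)/R) = 1/(19/(-47/39996)) = 1/(19*(-39996/47)) = 1/(-759924/47) = -47/759924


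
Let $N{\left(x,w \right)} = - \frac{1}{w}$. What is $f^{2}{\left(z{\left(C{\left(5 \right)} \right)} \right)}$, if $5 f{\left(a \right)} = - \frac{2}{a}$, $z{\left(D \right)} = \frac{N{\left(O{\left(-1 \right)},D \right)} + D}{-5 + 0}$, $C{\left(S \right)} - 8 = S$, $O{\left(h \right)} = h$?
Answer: $\frac{169}{7056} \approx 0.023951$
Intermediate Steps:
$C{\left(S \right)} = 8 + S$
$z{\left(D \right)} = - \frac{D}{5} + \frac{1}{5 D}$ ($z{\left(D \right)} = \frac{- \frac{1}{D} + D}{-5 + 0} = \frac{D - \frac{1}{D}}{-5} = \left(D - \frac{1}{D}\right) \left(- \frac{1}{5}\right) = - \frac{D}{5} + \frac{1}{5 D}$)
$f{\left(a \right)} = - \frac{2}{5 a}$ ($f{\left(a \right)} = \frac{\left(-2\right) \frac{1}{a}}{5} = - \frac{2}{5 a}$)
$f^{2}{\left(z{\left(C{\left(5 \right)} \right)} \right)} = \left(- \frac{2}{5 \frac{1 - \left(8 + 5\right)^{2}}{5 \left(8 + 5\right)}}\right)^{2} = \left(- \frac{2}{5 \frac{1 - 13^{2}}{5 \cdot 13}}\right)^{2} = \left(- \frac{2}{5 \cdot \frac{1}{5} \cdot \frac{1}{13} \left(1 - 169\right)}\right)^{2} = \left(- \frac{2}{5 \cdot \frac{1}{5} \cdot \frac{1}{13} \left(-168\right)}\right)^{2} = \left(- \frac{2}{5 \left(- \frac{168}{65}\right)}\right)^{2} = \left(\left(- \frac{2}{5}\right) \left(- \frac{65}{168}\right)\right)^{2} = \left(\frac{13}{84}\right)^{2} = \frac{169}{7056}$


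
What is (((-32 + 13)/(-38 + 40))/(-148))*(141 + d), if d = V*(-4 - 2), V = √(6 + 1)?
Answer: 2679/296 - 57*√7/148 ≈ 8.0317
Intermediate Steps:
V = √7 ≈ 2.6458
d = -6*√7 (d = √7*(-4 - 2) = √7*(-6) = -6*√7 ≈ -15.875)
(((-32 + 13)/(-38 + 40))/(-148))*(141 + d) = (((-32 + 13)/(-38 + 40))/(-148))*(141 - 6*√7) = (-19/2*(-1/148))*(141 - 6*√7) = 19*(141 - 6*√7)/296 = 2679/296 - 57*√7/148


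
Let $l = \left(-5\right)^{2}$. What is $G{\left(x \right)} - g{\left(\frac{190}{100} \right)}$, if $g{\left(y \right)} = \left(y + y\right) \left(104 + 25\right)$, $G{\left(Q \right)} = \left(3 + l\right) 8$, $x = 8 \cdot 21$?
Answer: $- \frac{1331}{5} \approx -266.2$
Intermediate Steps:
$x = 168$
$l = 25$
$G{\left(Q \right)} = 224$ ($G{\left(Q \right)} = \left(3 + 25\right) 8 = 28 \cdot 8 = 224$)
$g{\left(y \right)} = 258 y$ ($g{\left(y \right)} = 2 y 129 = 258 y$)
$G{\left(x \right)} - g{\left(\frac{190}{100} \right)} = 224 - 258 \cdot \frac{190}{100} = 224 - 258 \cdot 190 \cdot \frac{1}{100} = 224 - 258 \cdot \frac{19}{10} = 224 - \frac{2451}{5} = - \frac{1331}{5}$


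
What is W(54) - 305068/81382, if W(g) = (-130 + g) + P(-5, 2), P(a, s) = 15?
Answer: -2634685/40691 ≈ -64.749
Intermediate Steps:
W(g) = -115 + g (W(g) = (-130 + g) + 15 = -115 + g)
W(54) - 305068/81382 = (-115 + 54) - 305068/81382 = -61 - 305068*1/81382 = -61 - 152534/40691 = -2634685/40691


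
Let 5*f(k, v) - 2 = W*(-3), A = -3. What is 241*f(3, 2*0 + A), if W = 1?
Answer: -241/5 ≈ -48.200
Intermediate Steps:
f(k, v) = -1/5 (f(k, v) = 2/5 + (1*(-3))/5 = 2/5 + (1/5)*(-3) = 2/5 - 3/5 = -1/5)
241*f(3, 2*0 + A) = 241*(-1/5) = -241/5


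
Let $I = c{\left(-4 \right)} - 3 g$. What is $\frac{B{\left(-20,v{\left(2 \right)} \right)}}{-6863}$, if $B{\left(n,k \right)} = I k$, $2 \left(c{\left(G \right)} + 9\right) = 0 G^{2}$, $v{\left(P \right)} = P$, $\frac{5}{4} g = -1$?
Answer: $\frac{66}{34315} \approx 0.0019234$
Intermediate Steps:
$g = - \frac{4}{5}$ ($g = \frac{4}{5} \left(-1\right) = - \frac{4}{5} \approx -0.8$)
$c{\left(G \right)} = -9$ ($c{\left(G \right)} = -9 + \frac{0 G^{2}}{2} = -9 + \frac{1}{2} \cdot 0 = -9 + 0 = -9$)
$I = - \frac{33}{5}$ ($I = -9 - - \frac{12}{5} = -9 + \frac{12}{5} = - \frac{33}{5} \approx -6.6$)
$B{\left(n,k \right)} = - \frac{33 k}{5}$
$\frac{B{\left(-20,v{\left(2 \right)} \right)}}{-6863} = \frac{\left(- \frac{33}{5}\right) 2}{-6863} = \left(- \frac{66}{5}\right) \left(- \frac{1}{6863}\right) = \frac{66}{34315}$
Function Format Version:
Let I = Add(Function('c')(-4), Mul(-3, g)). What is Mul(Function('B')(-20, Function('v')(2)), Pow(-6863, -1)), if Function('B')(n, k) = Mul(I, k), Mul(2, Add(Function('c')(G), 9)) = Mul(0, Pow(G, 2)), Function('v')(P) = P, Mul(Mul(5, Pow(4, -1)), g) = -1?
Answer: Rational(66, 34315) ≈ 0.0019234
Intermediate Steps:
g = Rational(-4, 5) (g = Mul(Rational(4, 5), -1) = Rational(-4, 5) ≈ -0.80000)
Function('c')(G) = -9 (Function('c')(G) = Add(-9, Mul(Rational(1, 2), Mul(0, Pow(G, 2)))) = Add(-9, Mul(Rational(1, 2), 0)) = Add(-9, 0) = -9)
I = Rational(-33, 5) (I = Add(-9, Mul(-3, Rational(-4, 5))) = Add(-9, Rational(12, 5)) = Rational(-33, 5) ≈ -6.6000)
Function('B')(n, k) = Mul(Rational(-33, 5), k)
Mul(Function('B')(-20, Function('v')(2)), Pow(-6863, -1)) = Mul(Mul(Rational(-33, 5), 2), Pow(-6863, -1)) = Mul(Rational(-66, 5), Rational(-1, 6863)) = Rational(66, 34315)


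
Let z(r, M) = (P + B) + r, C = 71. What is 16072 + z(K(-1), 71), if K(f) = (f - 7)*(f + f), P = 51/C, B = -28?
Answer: 1140311/71 ≈ 16061.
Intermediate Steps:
P = 51/71 ≈ 0.71831
K(f) = 2*f*(-7 + f) (K(f) = (-7 + f)*(2*f) = 2*f*(-7 + f))
z(r, M) = -1937/71 + r (z(r, M) = (51/71 - 28) + r = -1937/71 + r)
16072 + z(K(-1), 71) = 16072 + (-1937/71 + 2*(-1)*(-7 - 1)) = 16072 + (-1937/71 + 2*(-1)*(-8)) = 16072 + (-1937/71 + 16) = 16072 - 801/71 = 1140311/71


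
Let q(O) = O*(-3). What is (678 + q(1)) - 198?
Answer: 477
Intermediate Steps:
q(O) = -3*O
(678 + q(1)) - 198 = (678 - 3*1) - 198 = (678 - 3) - 198 = 675 - 198 = 477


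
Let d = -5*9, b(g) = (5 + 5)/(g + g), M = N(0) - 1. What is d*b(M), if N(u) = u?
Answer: 225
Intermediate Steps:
M = -1 (M = 0 - 1 = -1)
b(g) = 5/g (b(g) = 10/((2*g)) = 10*(1/(2*g)) = 5/g)
d = -45
d*b(M) = -225/(-1) = -225*(-1) = -45*(-5) = 225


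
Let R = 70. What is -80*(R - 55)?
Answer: -1200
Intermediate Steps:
-80*(R - 55) = -80*(70 - 55) = -80*15 = -1200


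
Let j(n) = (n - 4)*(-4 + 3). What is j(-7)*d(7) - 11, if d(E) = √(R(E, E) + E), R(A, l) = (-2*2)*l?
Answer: -11 + 11*I*√21 ≈ -11.0 + 50.408*I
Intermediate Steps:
j(n) = 4 - n (j(n) = (-4 + n)*(-1) = 4 - n)
R(A, l) = -4*l
d(E) = √3*√(-E) (d(E) = √(-4*E + E) = √(-3*E) = √3*√(-E))
j(-7)*d(7) - 11 = (4 - 1*(-7))*(√3*√(-1*7)) - 11 = (4 + 7)*(√3*√(-7)) - 11 = 11*(√3*(I*√7)) - 11 = 11*(I*√21) - 11 = 11*I*√21 - 11 = -11 + 11*I*√21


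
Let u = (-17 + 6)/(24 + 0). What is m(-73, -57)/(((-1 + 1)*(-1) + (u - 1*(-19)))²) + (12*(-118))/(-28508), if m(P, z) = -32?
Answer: -61264014/1411324175 ≈ -0.043409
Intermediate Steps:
u = -11/24 ≈ -0.45833
m(-73, -57)/(((-1 + 1)*(-1) + (u - 1*(-19)))²) + (12*(-118))/(-28508) = -32/((-1 + 1)*(-1) + (-11/24 - 1*(-19)))² + (12*(-118))/(-28508) = -32/(0*(-1) + (-11/24 + 19))² - 1416*(-1/28508) = -32/(0 + 445/24)² + 354/7127 = -32/((445/24)²) + 354/7127 = -32/198025/576 + 354/7127 = -32*576/198025 + 354/7127 = -18432/198025 + 354/7127 = -61264014/1411324175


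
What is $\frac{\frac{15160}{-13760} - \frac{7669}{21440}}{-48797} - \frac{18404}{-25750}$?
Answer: $\frac{82797411042721}{115841345368000} \approx 0.71475$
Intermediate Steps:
$\frac{\frac{15160}{-13760} - \frac{7669}{21440}}{-48797} - \frac{18404}{-25750} = \left(15160 \left(- \frac{1}{13760}\right) - \frac{7669}{21440}\right) \left(- \frac{1}{48797}\right) - - \frac{9202}{12875} = \left(- \frac{379}{344} - \frac{7669}{21440}\right) \left(- \frac{1}{48797}\right) + \frac{9202}{12875} = \left(- \frac{1345487}{921920}\right) \left(- \frac{1}{48797}\right) + \frac{9202}{12875} = \frac{1345487}{44986930240} + \frac{9202}{12875} = \frac{82797411042721}{115841345368000}$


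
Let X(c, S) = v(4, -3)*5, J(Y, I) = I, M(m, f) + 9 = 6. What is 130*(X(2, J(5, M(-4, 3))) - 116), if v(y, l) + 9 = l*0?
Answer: -20930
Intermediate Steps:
M(m, f) = -3 (M(m, f) = -9 + 6 = -3)
v(y, l) = -9 (v(y, l) = -9 + l*0 = -9 + 0 = -9)
X(c, S) = -45 (X(c, S) = -9*5 = -45)
130*(X(2, J(5, M(-4, 3))) - 116) = 130*(-45 - 116) = 130*(-161) = -20930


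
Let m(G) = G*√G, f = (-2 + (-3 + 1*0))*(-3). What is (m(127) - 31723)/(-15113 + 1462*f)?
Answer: -31723/6817 + 127*√127/6817 ≈ -4.4436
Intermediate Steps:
f = 15 (f = (-2 + (-3 + 0))*(-3) = (-2 - 3)*(-3) = -5*(-3) = 15)
m(G) = G^(3/2)
(m(127) - 31723)/(-15113 + 1462*f) = (127^(3/2) - 31723)/(-15113 + 1462*15) = (127*√127 - 31723)/(-15113 + 21930) = (-31723 + 127*√127)/6817 = (-31723 + 127*√127)*(1/6817) = -31723/6817 + 127*√127/6817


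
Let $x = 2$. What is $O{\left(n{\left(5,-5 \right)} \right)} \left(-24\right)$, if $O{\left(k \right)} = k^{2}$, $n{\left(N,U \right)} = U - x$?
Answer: $-1176$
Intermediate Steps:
$n{\left(N,U \right)} = -2 + U$ ($n{\left(N,U \right)} = U - 2 = -2 + U$)
$O{\left(n{\left(5,-5 \right)} \right)} \left(-24\right) = \left(-2 - 5\right)^{2} \left(-24\right) = \left(-7\right)^{2} \left(-24\right) = 49 \left(-24\right) = -1176$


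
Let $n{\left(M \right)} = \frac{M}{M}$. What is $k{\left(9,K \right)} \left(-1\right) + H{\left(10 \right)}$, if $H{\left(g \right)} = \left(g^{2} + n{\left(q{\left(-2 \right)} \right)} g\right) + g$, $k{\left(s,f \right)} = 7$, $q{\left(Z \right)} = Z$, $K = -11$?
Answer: $113$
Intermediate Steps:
$n{\left(M \right)} = 1$
$H{\left(g \right)} = g^{2} + 2 g$ ($H{\left(g \right)} = \left(g^{2} + 1 g\right) + g = \left(g^{2} + g\right) + g = \left(g + g^{2}\right) + g = g^{2} + 2 g$)
$k{\left(9,K \right)} \left(-1\right) + H{\left(10 \right)} = 7 \left(-1\right) + 10 \left(2 + 10\right) = -7 + 10 \cdot 12 = -7 + 120 = 113$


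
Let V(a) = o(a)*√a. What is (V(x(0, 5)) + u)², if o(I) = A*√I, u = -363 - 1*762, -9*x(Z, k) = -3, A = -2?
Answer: 11404129/9 ≈ 1.2671e+6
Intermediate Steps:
x(Z, k) = ⅓ (x(Z, k) = -⅑*(-3) = ⅓)
u = -1125 (u = -363 - 762 = -1125)
o(I) = -2*√I
V(a) = -2*a (V(a) = (-2*√a)*√a = -2*a)
(V(x(0, 5)) + u)² = (-2*⅓ - 1125)² = (-⅔ - 1125)² = (-3377/3)² = 11404129/9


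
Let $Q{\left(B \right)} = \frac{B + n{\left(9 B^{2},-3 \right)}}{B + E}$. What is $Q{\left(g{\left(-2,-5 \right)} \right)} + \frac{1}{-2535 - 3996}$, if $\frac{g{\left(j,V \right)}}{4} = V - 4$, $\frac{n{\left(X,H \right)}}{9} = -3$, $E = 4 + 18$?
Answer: $\frac{58777}{13062} \approx 4.4998$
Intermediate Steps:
$E = 22$
$n{\left(X,H \right)} = -27$ ($n{\left(X,H \right)} = 9 \left(-3\right) = -27$)
$g{\left(j,V \right)} = -16 + 4 V$ ($g{\left(j,V \right)} = 4 \left(V - 4\right) = 4 \left(-4 + V\right) = -16 + 4 V$)
$Q{\left(B \right)} = \frac{-27 + B}{22 + B}$ ($Q{\left(B \right)} = \frac{B - 27}{B + 22} = \frac{-27 + B}{22 + B}$)
$Q{\left(g{\left(-2,-5 \right)} \right)} + \frac{1}{-2535 - 3996} = \frac{-27 + \left(-16 + 4 \left(-5\right)\right)}{22 + \left(-16 + 4 \left(-5\right)\right)} + \frac{1}{-2535 - 3996} = \frac{-27 - 36}{22 - 36} + \frac{1}{-6531} = \frac{-27 - 36}{22 - 36} - \frac{1}{6531} = \frac{1}{-14} \left(-63\right) - \frac{1}{6531} = \left(- \frac{1}{14}\right) \left(-63\right) - \frac{1}{6531} = \frac{9}{2} - \frac{1}{6531} = \frac{58777}{13062}$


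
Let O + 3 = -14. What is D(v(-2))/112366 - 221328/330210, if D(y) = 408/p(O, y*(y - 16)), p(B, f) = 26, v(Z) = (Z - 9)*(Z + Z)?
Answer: -8978868994/13398802755 ≈ -0.67013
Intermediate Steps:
O = -17 (O = -3 - 14 = -17)
v(Z) = 2*Z*(-9 + Z) (v(Z) = (-9 + Z)*(2*Z) = 2*Z*(-9 + Z))
D(y) = 204/13 (D(y) = 408/26 = 408*(1/26) = 204/13)
D(v(-2))/112366 - 221328/330210 = (204/13)/112366 - 221328/330210 = (204/13)*(1/112366) - 221328*1/330210 = 102/730379 - 12296/18345 = -8978868994/13398802755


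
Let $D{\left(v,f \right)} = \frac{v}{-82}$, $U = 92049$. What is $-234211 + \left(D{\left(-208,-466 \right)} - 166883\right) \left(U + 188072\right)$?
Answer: $- \frac{1916625216630}{41} \approx -4.6747 \cdot 10^{10}$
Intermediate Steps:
$D{\left(v,f \right)} = - \frac{v}{82}$ ($D{\left(v,f \right)} = v \left(- \frac{1}{82}\right) = - \frac{v}{82}$)
$-234211 + \left(D{\left(-208,-466 \right)} - 166883\right) \left(U + 188072\right) = -234211 + \left(\left(- \frac{1}{82}\right) \left(-208\right) - 166883\right) \left(92049 + 188072\right) = -234211 + \left(\frac{104}{41} - 166883\right) 280121 = -234211 - \frac{1916615613979}{41} = - \frac{1916625216630}{41}$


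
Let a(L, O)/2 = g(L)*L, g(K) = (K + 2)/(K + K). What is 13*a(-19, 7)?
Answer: -221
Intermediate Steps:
g(K) = (2 + K)/(2*K) (g(K) = (2 + K)/((2*K)) = (2 + K)*(1/(2*K)) = (2 + K)/(2*K))
a(L, O) = 2 + L (a(L, O) = 2*(((2 + L)/(2*L))*L) = 2*(1 + L/2) = 2 + L)
13*a(-19, 7) = 13*(2 - 19) = 13*(-17) = -221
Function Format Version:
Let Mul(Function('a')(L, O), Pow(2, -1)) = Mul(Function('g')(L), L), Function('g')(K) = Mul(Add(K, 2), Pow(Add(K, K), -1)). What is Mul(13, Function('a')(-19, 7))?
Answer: -221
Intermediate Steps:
Function('g')(K) = Mul(Rational(1, 2), Pow(K, -1), Add(2, K)) (Function('g')(K) = Mul(Add(2, K), Pow(Mul(2, K), -1)) = Mul(Add(2, K), Mul(Rational(1, 2), Pow(K, -1))) = Mul(Rational(1, 2), Pow(K, -1), Add(2, K)))
Function('a')(L, O) = Add(2, L) (Function('a')(L, O) = Mul(2, Mul(Mul(Rational(1, 2), Pow(L, -1), Add(2, L)), L)) = Mul(2, Add(1, Mul(Rational(1, 2), L))) = Add(2, L))
Mul(13, Function('a')(-19, 7)) = Mul(13, Add(2, -19)) = Mul(13, -17) = -221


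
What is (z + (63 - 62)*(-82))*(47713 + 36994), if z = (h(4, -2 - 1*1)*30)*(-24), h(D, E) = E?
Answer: 176021146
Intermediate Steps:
z = 2160 (z = ((-2 - 1*1)*30)*(-24) = ((-2 - 1)*30)*(-24) = -3*30*(-24) = -90*(-24) = 2160)
(z + (63 - 62)*(-82))*(47713 + 36994) = (2160 + (63 - 62)*(-82))*(47713 + 36994) = (2160 + 1*(-82))*84707 = (2160 - 82)*84707 = 2078*84707 = 176021146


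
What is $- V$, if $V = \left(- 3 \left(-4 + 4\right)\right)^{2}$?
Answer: $0$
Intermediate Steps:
$V = 0$ ($V = \left(\left(-3\right) 0\right)^{2} = 0^{2} = 0$)
$- V = \left(-1\right) 0 = 0$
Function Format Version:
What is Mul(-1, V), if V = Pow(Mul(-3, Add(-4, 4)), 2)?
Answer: 0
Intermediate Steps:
V = 0 (V = Pow(Mul(-3, 0), 2) = Pow(0, 2) = 0)
Mul(-1, V) = Mul(-1, 0) = 0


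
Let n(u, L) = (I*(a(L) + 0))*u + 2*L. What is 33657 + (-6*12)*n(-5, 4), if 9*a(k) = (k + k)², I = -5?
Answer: 20281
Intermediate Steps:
a(k) = 4*k²/9 (a(k) = (k + k)²/9 = (2*k)²/9 = (4*k²)/9 = 4*k²/9)
n(u, L) = 2*L - 20*u*L²/9 (n(u, L) = (-5*(4*L²/9 + 0))*u + 2*L = (-20*L²/9)*u + 2*L = -20*u*L²/9 + 2*L = 2*L - 20*u*L²/9)
33657 + (-6*12)*n(-5, 4) = 33657 + (-6*12)*((2/9)*4*(9 - 10*4*(-5))) = 33657 - 16*4*(9 + 200) = 33657 - 16*4*209 = 33657 - 72*1672/9 = 33657 - 13376 = 20281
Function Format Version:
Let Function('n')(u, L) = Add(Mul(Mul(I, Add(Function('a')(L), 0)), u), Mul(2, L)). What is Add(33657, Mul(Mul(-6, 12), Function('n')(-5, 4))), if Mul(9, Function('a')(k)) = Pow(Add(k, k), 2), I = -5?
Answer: 20281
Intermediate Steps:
Function('a')(k) = Mul(Rational(4, 9), Pow(k, 2)) (Function('a')(k) = Mul(Rational(1, 9), Pow(Add(k, k), 2)) = Mul(Rational(1, 9), Pow(Mul(2, k), 2)) = Mul(Rational(1, 9), Mul(4, Pow(k, 2))) = Mul(Rational(4, 9), Pow(k, 2)))
Function('n')(u, L) = Add(Mul(2, L), Mul(Rational(-20, 9), u, Pow(L, 2))) (Function('n')(u, L) = Add(Mul(Mul(-5, Add(Mul(Rational(4, 9), Pow(L, 2)), 0)), u), Mul(2, L)) = Add(Mul(Mul(-5, Mul(Rational(4, 9), Pow(L, 2))), u), Mul(2, L)) = Add(Mul(Mul(Rational(-20, 9), Pow(L, 2)), u), Mul(2, L)) = Add(Mul(Rational(-20, 9), u, Pow(L, 2)), Mul(2, L)) = Add(Mul(2, L), Mul(Rational(-20, 9), u, Pow(L, 2))))
Add(33657, Mul(Mul(-6, 12), Function('n')(-5, 4))) = Add(33657, Mul(Mul(-6, 12), Mul(Rational(2, 9), 4, Add(9, Mul(-10, 4, -5))))) = Add(33657, Mul(-72, Mul(Rational(2, 9), 4, Add(9, 200)))) = Add(33657, Mul(-72, Mul(Rational(2, 9), 4, 209))) = Add(33657, Mul(-72, Rational(1672, 9))) = Add(33657, -13376) = 20281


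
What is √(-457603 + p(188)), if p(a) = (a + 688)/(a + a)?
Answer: I*√4043359522/94 ≈ 676.46*I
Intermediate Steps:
p(a) = (688 + a)/(2*a) (p(a) = (688 + a)/((2*a)) = (688 + a)*(1/(2*a)) = (688 + a)/(2*a))
√(-457603 + p(188)) = √(-457603 + (½)*(688 + 188)/188) = √(-457603 + (½)*(1/188)*876) = √(-457603 + 219/94) = √(-43014463/94) = I*√4043359522/94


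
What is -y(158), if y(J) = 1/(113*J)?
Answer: -1/17854 ≈ -5.6010e-5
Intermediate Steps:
y(J) = 1/(113*J)
-y(158) = -1/(113*158) = -1*1/17854 = -1/17854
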